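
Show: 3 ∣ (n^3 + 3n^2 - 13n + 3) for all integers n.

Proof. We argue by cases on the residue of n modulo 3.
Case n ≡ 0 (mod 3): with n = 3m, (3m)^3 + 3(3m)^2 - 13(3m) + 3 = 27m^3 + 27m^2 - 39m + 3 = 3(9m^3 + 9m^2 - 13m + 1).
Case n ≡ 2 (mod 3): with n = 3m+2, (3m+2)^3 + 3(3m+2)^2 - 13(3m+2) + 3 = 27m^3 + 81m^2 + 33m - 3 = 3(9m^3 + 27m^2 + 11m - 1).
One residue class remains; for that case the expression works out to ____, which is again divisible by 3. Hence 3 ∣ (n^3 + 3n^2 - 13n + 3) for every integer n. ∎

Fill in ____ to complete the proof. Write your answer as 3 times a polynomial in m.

3(9m^3 + 18m^2 - 4m - 2)

Only n ≡ 1 (mod 3) is unaccounted for. Put n = 3m+1:
(3m+1)^3 + 3(3m+1)^2 - 13(3m+1) + 3 expands to 27m^3 + 54m^2 - 12m - 6,
and factoring out 3 leaves 3(9m^3 + 18m^2 - 4m - 2).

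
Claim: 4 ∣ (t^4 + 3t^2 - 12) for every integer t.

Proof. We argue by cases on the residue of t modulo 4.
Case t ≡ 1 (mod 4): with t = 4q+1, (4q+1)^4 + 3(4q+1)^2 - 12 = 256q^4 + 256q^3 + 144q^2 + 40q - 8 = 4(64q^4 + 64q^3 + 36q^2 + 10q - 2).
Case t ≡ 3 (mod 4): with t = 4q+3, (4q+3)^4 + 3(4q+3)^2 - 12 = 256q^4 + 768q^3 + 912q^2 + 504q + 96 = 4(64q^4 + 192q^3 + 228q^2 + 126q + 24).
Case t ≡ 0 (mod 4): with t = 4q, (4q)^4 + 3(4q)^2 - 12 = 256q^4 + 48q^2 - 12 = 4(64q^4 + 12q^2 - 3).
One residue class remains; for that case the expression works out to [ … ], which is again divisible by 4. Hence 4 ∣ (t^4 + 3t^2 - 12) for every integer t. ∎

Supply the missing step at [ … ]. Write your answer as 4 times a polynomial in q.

4(64q^4 + 128q^3 + 108q^2 + 44q + 4)

The residues treated are {1, 3, 0}, so the missing case is t ≡ 2 (mod 4); write t = 4q+2.
Then (4q+2)^4 + 3(4q+2)^2 - 12 = 256q^4 + 512q^3 + 432q^2 + 176q + 16 = 4(64q^4 + 128q^3 + 108q^2 + 44q + 4).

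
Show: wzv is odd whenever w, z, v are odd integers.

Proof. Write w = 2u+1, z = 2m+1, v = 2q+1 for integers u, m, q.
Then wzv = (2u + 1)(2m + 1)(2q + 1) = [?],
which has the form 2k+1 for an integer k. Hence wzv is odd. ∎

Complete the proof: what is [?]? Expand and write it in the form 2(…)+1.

(2u + 1)(2m + 1)(2q + 1) = 8mqu + 4mq + 4mu + 2m + 4qu + 2q + 2u + 1
= 2(4mqu + 2mq + 2mu + m + 2qu + q + u) + 1.
Since 4mqu + 2mq + 2mu + m + 2qu + q + u is an integer, the product is of the form 2k+1 for an integer k.

2(4mqu + 2mq + 2mu + m + 2qu + q + u) + 1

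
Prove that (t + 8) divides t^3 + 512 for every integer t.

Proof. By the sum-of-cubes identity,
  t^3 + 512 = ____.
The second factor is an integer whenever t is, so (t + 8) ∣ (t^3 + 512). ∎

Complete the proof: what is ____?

(t + 8)(t^2 - 8t + 64)

a^3 + b^3 = (a + b)(a^2 - ab + b^2). With a = t, b = 8:
t^3 + 512 = (t + 8)(t^2 - 8t + 64).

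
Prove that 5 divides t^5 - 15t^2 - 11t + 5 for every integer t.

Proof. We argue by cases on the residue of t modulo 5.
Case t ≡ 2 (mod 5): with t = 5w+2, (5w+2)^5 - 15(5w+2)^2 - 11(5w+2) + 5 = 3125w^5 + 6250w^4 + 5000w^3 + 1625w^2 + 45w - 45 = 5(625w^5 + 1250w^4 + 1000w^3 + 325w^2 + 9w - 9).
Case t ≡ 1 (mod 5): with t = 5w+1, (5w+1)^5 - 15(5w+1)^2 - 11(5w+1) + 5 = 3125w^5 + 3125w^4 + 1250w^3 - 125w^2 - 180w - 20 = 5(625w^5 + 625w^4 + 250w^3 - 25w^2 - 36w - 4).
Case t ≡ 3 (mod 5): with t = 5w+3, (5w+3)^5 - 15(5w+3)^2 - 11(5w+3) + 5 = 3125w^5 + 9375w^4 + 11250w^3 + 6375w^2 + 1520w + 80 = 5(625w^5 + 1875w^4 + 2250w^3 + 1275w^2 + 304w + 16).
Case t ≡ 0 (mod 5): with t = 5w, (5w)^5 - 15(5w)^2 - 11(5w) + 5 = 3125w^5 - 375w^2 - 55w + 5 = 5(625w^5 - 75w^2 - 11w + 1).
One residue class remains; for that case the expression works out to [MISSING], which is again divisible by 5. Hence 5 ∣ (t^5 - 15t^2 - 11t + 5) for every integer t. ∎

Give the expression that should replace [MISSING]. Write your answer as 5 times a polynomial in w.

5(625w^5 + 2500w^4 + 4000w^3 + 3125w^2 + 1149w + 149)

Only t ≡ 4 (mod 5) is unaccounted for. Put t = 5w+4:
(5w+4)^5 - 15(5w+4)^2 - 11(5w+4) + 5 expands to 3125w^5 + 12500w^4 + 20000w^3 + 15625w^2 + 5745w + 745,
and factoring out 5 leaves 5(625w^5 + 2500w^4 + 4000w^3 + 3125w^2 + 1149w + 149).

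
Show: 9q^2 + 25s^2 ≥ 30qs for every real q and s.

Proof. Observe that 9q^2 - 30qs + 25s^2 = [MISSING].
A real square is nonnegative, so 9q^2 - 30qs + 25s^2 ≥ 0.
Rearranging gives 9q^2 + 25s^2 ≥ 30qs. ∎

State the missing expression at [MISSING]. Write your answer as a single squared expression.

(3q - 5s)^2

9q^2 - 30qs + 25s^2 is a perfect-square trinomial: the outer terms are (3q)^2 and (5s)^2, and the cross term is -2·3q·5s.
So 9q^2 - 30qs + 25s^2 = (3q - 5s)^2 ≥ 0.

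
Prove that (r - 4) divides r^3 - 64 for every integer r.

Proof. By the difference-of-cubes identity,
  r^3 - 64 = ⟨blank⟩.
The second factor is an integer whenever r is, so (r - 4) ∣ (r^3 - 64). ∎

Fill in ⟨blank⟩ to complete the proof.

(r - 4)(r^2 + 4r + 16)

a^3 - b^3 = (a - b)(a^2 + ab + b^2). With a = r, b = 4:
r^3 - 64 = (r - 4)(r^2 + 4r + 16).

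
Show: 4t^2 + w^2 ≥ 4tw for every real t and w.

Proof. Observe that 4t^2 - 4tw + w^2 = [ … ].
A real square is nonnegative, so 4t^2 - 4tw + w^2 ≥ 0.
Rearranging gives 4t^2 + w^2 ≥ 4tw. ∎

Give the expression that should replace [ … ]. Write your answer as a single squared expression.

4t^2 - 4tw + w^2 is a perfect-square trinomial: the outer terms are (2t)^2 and (w)^2, and the cross term is -2·2t·w.
So 4t^2 - 4tw + w^2 = (2t - w)^2 ≥ 0.

(2t - w)^2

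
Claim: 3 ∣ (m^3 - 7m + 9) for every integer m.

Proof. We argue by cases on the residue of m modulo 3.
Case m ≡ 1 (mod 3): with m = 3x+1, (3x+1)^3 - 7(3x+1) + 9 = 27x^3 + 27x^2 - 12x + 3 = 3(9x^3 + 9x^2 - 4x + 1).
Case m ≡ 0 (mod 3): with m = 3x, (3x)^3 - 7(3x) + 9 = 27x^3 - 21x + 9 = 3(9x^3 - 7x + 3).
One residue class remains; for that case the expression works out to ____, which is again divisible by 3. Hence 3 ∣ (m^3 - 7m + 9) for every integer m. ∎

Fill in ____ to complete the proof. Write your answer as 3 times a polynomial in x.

Only m ≡ 2 (mod 3) is unaccounted for. Put m = 3x+2:
(3x+2)^3 - 7(3x+2) + 9 expands to 27x^3 + 54x^2 + 15x + 3,
and factoring out 3 leaves 3(9x^3 + 18x^2 + 5x + 1).

3(9x^3 + 18x^2 + 5x + 1)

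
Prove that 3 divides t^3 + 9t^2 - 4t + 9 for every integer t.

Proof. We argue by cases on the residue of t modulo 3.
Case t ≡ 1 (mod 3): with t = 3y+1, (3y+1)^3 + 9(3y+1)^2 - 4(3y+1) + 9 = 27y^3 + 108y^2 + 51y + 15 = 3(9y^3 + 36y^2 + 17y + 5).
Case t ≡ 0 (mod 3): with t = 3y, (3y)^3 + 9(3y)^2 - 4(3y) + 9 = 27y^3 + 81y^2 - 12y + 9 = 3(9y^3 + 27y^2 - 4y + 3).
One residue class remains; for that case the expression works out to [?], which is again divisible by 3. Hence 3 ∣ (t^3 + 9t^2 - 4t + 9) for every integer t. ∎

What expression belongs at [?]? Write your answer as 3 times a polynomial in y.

3(9y^3 + 45y^2 + 44y + 15)

Only t ≡ 2 (mod 3) is unaccounted for. Put t = 3y+2:
(3y+2)^3 + 9(3y+2)^2 - 4(3y+2) + 9 expands to 27y^3 + 135y^2 + 132y + 45,
and factoring out 3 leaves 3(9y^3 + 45y^2 + 44y + 15).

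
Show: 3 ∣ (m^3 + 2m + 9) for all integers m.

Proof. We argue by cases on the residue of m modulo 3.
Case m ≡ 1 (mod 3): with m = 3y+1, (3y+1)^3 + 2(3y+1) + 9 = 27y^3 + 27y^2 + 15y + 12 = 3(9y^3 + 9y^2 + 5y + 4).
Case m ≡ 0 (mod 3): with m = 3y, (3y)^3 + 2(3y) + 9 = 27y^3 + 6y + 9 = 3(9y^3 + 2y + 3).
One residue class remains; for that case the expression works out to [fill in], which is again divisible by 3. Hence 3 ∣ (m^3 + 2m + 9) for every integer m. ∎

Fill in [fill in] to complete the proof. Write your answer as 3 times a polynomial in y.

3(9y^3 + 18y^2 + 14y + 7)

The residues treated are {1, 0}, so the missing case is m ≡ 2 (mod 3); write m = 3y+2.
Then (3y+2)^3 + 2(3y+2) + 9 = 27y^3 + 54y^2 + 42y + 21 = 3(9y^3 + 18y^2 + 14y + 7).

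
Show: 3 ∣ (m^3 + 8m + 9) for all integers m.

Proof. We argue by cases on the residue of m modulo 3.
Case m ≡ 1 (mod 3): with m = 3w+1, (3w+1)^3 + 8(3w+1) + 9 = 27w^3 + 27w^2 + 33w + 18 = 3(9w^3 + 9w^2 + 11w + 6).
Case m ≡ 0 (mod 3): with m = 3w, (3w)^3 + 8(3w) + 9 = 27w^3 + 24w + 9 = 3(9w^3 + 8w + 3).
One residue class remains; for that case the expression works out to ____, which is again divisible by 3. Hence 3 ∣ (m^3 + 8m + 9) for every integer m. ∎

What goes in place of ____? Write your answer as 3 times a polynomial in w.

Only m ≡ 2 (mod 3) is unaccounted for. Put m = 3w+2:
(3w+2)^3 + 8(3w+2) + 9 expands to 27w^3 + 54w^2 + 60w + 33,
and factoring out 3 leaves 3(9w^3 + 18w^2 + 20w + 11).

3(9w^3 + 18w^2 + 20w + 11)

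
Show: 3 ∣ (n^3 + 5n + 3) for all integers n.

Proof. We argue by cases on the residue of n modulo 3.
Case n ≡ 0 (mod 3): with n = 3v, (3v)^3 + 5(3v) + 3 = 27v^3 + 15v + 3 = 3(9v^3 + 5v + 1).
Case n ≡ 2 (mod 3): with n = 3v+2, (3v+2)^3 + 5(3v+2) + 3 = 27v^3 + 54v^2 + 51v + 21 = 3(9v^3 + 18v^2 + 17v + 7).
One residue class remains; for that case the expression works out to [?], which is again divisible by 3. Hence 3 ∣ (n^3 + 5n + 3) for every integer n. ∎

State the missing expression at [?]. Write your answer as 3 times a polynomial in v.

The residues treated are {0, 2}, so the missing case is n ≡ 1 (mod 3); write n = 3v+1.
Then (3v+1)^3 + 5(3v+1) + 3 = 27v^3 + 27v^2 + 24v + 9 = 3(9v^3 + 9v^2 + 8v + 3).

3(9v^3 + 9v^2 + 8v + 3)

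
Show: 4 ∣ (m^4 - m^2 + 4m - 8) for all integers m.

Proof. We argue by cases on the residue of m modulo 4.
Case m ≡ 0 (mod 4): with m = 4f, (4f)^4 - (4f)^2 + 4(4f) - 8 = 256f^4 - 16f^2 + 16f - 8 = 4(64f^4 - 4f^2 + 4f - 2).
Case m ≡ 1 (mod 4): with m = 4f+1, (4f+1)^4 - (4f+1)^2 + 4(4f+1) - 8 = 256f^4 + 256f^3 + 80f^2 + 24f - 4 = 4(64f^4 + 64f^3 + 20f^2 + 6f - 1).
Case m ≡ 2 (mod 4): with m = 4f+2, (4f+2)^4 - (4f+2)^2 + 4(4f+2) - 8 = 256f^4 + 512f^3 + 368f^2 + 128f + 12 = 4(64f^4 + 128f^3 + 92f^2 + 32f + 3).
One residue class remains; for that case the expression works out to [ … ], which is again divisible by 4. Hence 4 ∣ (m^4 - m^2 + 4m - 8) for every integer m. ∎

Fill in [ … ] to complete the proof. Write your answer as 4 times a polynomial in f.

Only m ≡ 3 (mod 4) is unaccounted for. Put m = 4f+3:
(4f+3)^4 - (4f+3)^2 + 4(4f+3) - 8 expands to 256f^4 + 768f^3 + 848f^2 + 424f + 76,
and factoring out 4 leaves 4(64f^4 + 192f^3 + 212f^2 + 106f + 19).

4(64f^4 + 192f^3 + 212f^2 + 106f + 19)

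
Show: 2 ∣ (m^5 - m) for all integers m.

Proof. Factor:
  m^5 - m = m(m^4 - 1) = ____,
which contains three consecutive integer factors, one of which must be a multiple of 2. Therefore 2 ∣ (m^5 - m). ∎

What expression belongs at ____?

m^4 - 1 = (m^2 - 1)(m^2 + 1), and m^2 - 1 = (m-1)(m+1).
So m(m^4 - 1) = (m - 1)m(m + 1)(m^2 + 1).

(m - 1)m(m + 1)(m^2 + 1)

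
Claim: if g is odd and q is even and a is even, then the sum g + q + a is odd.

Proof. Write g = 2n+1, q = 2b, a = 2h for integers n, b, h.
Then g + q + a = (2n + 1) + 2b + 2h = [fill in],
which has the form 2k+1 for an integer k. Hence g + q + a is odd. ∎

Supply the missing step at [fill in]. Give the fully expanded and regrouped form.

2(b + h + n) + 1

Expanding: (2n + 1) + 2b + 2h = 2b + 2h + 2n + 1.
Every term except the constant is even, so this is 2(b + h + n) + 1,
and b + h + n ∈ ℤ gives the required form.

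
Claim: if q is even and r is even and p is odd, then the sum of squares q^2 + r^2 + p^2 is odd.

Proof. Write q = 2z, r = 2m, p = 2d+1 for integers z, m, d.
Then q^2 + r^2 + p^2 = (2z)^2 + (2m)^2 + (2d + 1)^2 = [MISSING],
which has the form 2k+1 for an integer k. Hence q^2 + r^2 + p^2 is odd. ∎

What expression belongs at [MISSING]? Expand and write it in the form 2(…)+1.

Expanding: (2z)^2 + (2m)^2 + (2d + 1)^2 = 4d^2 + 4d + 4m^2 + 4z^2 + 1.
Every term except the constant is even, so this is 2(2d^2 + 2d + 2m^2 + 2z^2) + 1,
and 2d^2 + 2d + 2m^2 + 2z^2 ∈ ℤ gives the required form.

2(2d^2 + 2d + 2m^2 + 2z^2) + 1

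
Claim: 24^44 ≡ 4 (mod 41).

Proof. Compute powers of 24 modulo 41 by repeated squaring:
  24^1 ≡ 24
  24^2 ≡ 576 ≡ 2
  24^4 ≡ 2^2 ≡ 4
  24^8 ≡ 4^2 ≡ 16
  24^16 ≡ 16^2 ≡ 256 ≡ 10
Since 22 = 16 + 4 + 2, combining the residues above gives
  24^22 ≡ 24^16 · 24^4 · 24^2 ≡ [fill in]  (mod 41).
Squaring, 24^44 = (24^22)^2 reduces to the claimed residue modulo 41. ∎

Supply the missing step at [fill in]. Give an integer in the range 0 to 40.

24^16 · 24^4 · 24^2 ≡ 10 · 4 · 2 = 80.
80 mod 41 = 39, so 24^22 ≡ 39 (mod 41).

39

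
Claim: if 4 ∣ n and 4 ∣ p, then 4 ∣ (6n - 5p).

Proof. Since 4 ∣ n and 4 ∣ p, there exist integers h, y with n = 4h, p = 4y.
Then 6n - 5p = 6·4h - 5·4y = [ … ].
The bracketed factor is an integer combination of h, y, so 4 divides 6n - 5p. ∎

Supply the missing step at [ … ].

4(6h - 5y)

Pull the common 4 out of every term: 6·4h - 5·4y = 4(6h - 5y).
6h - 5y is an integer, which exhibits the divisibility.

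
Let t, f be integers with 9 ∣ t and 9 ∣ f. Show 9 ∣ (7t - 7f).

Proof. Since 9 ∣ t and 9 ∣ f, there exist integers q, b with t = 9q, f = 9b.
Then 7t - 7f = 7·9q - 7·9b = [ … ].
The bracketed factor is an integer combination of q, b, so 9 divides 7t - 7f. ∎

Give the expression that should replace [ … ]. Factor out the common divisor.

9(-7b + 7q)

Each term has a factor of 9: 7·9q - 7·9b = 9·(-7b + 7q).
Since -7b + 7q is an integer, 9 ∣ (7t - 7f).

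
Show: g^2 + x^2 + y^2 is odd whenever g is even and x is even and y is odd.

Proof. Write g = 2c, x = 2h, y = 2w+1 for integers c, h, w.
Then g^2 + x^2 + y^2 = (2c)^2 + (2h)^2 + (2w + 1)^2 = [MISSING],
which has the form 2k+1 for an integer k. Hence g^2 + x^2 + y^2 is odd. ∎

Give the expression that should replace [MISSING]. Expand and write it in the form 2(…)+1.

2(2c^2 + 2h^2 + 2w^2 + 2w) + 1

Expanding: (2c)^2 + (2h)^2 + (2w + 1)^2 = 4c^2 + 4h^2 + 4w^2 + 4w + 1.
Every term except the constant is even, so this is 2(2c^2 + 2h^2 + 2w^2 + 2w) + 1,
and 2c^2 + 2h^2 + 2w^2 + 2w ∈ ℤ gives the required form.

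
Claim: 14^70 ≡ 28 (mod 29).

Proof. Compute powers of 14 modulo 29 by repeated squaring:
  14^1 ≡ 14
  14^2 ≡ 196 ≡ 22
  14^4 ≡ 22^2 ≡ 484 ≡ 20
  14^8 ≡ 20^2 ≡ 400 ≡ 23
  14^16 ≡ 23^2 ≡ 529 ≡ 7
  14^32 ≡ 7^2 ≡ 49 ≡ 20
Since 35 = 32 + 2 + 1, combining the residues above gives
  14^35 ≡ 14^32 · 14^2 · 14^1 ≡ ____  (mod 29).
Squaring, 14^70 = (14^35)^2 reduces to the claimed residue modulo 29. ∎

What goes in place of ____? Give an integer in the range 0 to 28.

12

14^32 · 14^2 · 14^1 ≡ 20 · 22 · 14 = 6160.
6160 mod 29 = 12, so 14^35 ≡ 12 (mod 29).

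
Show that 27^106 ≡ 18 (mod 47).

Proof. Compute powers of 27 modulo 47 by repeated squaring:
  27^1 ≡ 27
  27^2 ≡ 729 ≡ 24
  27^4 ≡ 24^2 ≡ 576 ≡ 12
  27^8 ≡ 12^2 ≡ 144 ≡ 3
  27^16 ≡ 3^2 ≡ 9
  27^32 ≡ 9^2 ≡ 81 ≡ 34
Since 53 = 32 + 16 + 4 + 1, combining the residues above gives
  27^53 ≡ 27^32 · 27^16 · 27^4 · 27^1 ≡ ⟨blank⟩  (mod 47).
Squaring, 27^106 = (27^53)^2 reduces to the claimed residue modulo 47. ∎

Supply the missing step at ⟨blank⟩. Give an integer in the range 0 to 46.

Multiply the listed residues: 34 · 9 · 12 · 27 = 306 → 3672 → 99144.
Reducing modulo 47: 99144 = 2109·47 + 21, so 27^53 ≡ 21.

21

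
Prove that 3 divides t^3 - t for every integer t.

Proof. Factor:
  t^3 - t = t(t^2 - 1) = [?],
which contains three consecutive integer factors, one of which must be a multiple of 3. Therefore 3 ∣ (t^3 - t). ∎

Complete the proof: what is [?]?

t(t^2 - 1) = t(t - 1)(t + 1) = (t - 1)t(t + 1).
These three factors are consecutive integers, so their product is divisible by 3.

(t - 1)t(t + 1)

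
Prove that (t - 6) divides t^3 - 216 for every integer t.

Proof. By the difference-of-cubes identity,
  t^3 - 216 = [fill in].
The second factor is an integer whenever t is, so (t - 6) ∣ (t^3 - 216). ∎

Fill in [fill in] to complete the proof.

(t - 6)(t^2 + 6t + 36)

a^3 - b^3 = (a - b)(a^2 + ab + b^2). With a = t, b = 6:
t^3 - 216 = (t - 6)(t^2 + 6t + 36).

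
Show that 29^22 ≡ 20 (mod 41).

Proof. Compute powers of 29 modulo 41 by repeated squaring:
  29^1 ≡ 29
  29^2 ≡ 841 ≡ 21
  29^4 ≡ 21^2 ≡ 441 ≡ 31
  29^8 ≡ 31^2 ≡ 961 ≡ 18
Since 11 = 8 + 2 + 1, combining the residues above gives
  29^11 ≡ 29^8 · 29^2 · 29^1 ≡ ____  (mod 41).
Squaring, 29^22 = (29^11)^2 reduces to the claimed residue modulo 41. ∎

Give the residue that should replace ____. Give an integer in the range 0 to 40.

15

Multiply the listed residues: 18 · 21 · 29 = 378 → 10962.
Reducing modulo 41: 10962 = 267·41 + 15, so 29^11 ≡ 15.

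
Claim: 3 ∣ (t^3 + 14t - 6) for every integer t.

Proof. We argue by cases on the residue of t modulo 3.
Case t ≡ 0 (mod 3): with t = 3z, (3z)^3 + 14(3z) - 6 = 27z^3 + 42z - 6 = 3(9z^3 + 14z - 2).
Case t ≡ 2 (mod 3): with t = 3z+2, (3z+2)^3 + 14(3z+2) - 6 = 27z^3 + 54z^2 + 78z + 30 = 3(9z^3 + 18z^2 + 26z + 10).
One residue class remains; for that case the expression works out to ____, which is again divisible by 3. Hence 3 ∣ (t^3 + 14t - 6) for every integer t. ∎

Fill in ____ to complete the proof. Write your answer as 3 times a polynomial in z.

Only t ≡ 1 (mod 3) is unaccounted for. Put t = 3z+1:
(3z+1)^3 + 14(3z+1) - 6 expands to 27z^3 + 27z^2 + 51z + 9,
and factoring out 3 leaves 3(9z^3 + 9z^2 + 17z + 3).

3(9z^3 + 9z^2 + 17z + 3)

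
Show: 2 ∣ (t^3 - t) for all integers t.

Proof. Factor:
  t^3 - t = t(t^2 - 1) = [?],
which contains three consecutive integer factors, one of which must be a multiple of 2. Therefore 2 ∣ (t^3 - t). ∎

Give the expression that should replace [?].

(t - 1)t(t + 1)

t(t^2 - 1) = t(t - 1)(t + 1) = (t - 1)t(t + 1).
These three factors are consecutive integers, so their product is divisible by 2.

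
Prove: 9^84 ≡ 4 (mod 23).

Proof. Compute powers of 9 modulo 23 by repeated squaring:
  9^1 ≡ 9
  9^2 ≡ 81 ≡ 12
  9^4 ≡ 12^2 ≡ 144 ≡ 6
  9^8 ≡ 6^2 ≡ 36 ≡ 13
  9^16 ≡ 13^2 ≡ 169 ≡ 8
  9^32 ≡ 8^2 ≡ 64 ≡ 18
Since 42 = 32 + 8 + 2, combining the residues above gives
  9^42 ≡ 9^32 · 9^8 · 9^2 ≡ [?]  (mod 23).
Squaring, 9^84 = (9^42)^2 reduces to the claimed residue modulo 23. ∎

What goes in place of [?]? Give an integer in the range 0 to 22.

2

9^32 · 9^8 · 9^2 ≡ 18 · 13 · 12 = 2808.
2808 mod 23 = 2, so 9^42 ≡ 2 (mod 23).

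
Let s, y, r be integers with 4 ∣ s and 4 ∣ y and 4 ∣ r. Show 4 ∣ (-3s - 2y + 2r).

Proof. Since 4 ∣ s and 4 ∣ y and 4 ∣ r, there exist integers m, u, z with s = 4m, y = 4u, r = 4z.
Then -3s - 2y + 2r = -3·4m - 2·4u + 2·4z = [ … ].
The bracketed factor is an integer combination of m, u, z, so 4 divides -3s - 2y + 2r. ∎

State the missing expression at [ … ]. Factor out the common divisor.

4(-3m - 2u + 2z)

Pull the common 4 out of every term: -3·4m - 2·4u + 2·4z = 4(-3m - 2u + 2z).
-3m - 2u + 2z is an integer, which exhibits the divisibility.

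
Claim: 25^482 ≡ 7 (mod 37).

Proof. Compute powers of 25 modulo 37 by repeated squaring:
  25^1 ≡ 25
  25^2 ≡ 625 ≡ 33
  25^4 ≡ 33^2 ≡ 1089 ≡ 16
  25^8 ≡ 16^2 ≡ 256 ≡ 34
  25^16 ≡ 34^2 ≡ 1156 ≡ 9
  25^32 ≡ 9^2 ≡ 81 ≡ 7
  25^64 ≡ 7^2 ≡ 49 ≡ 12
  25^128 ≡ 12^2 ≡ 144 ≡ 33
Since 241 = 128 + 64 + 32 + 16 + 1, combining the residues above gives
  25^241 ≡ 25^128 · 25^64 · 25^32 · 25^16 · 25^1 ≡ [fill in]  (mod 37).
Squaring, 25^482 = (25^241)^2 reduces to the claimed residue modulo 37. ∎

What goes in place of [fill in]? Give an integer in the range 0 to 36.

Multiply the listed residues: 33 · 12 · 7 · 9 · 25 = 396 → 2772 → 24948 → 623700.
Reducing modulo 37: 623700 = 16856·37 + 28, so 25^241 ≡ 28.

28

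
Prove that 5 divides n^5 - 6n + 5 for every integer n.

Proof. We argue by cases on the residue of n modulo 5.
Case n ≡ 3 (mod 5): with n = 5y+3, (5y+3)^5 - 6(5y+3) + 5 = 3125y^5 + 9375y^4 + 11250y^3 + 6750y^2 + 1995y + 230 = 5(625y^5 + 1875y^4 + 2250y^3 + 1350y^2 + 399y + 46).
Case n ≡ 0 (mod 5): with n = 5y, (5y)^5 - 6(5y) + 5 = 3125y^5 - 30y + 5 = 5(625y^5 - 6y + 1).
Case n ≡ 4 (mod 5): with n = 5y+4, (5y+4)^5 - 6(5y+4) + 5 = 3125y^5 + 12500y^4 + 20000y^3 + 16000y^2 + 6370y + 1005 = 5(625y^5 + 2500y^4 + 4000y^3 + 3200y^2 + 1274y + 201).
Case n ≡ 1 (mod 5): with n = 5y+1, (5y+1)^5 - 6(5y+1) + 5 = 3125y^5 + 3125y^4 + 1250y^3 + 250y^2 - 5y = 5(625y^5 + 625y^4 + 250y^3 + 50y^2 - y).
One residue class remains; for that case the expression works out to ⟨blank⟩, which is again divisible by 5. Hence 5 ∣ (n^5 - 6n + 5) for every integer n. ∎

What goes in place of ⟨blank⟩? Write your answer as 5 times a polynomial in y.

5(625y^5 + 1250y^4 + 1000y^3 + 400y^2 + 74y + 5)

The residues treated are {3, 0, 4, 1}, so the missing case is n ≡ 2 (mod 5); write n = 5y+2.
Then (5y+2)^5 - 6(5y+2) + 5 = 3125y^5 + 6250y^4 + 5000y^3 + 2000y^2 + 370y + 25 = 5(625y^5 + 1250y^4 + 1000y^3 + 400y^2 + 74y + 5).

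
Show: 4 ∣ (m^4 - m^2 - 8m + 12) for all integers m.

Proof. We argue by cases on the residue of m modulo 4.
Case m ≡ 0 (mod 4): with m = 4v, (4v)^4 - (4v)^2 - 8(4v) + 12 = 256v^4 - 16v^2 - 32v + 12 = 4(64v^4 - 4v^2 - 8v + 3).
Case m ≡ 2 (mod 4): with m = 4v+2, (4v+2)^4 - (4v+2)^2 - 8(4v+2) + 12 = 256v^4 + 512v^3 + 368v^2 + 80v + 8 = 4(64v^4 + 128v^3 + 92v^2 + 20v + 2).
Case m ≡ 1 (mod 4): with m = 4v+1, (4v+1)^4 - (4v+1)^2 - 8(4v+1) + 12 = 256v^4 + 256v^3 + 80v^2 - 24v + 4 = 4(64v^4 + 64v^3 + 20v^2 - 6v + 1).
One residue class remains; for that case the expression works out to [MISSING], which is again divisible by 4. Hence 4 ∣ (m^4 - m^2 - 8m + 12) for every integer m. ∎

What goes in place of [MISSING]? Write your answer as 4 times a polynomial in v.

4(64v^4 + 192v^3 + 212v^2 + 94v + 15)

Only m ≡ 3 (mod 4) is unaccounted for. Put m = 4v+3:
(4v+3)^4 - (4v+3)^2 - 8(4v+3) + 12 expands to 256v^4 + 768v^3 + 848v^2 + 376v + 60,
and factoring out 4 leaves 4(64v^4 + 192v^3 + 212v^2 + 94v + 15).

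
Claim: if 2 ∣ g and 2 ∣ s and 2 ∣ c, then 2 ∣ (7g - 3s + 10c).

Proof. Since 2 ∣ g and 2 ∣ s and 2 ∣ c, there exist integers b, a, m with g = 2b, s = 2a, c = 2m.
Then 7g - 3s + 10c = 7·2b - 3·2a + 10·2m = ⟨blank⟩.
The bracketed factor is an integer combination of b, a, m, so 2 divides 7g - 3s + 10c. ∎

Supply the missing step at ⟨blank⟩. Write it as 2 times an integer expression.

Pull the common 2 out of every term: 7·2b - 3·2a + 10·2m = 2(-3a + 7b + 10m).
-3a + 7b + 10m is an integer, which exhibits the divisibility.

2(-3a + 7b + 10m)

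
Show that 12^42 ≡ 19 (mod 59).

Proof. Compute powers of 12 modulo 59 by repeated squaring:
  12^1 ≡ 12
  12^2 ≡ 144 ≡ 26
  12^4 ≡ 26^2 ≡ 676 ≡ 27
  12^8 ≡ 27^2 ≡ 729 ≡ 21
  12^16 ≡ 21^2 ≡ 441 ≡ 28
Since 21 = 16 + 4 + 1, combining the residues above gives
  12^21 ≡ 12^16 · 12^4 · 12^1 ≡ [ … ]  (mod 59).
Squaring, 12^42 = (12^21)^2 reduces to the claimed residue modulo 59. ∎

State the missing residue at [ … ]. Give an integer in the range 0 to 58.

Multiply the listed residues: 28 · 27 · 12 = 756 → 9072.
Reducing modulo 59: 9072 = 153·59 + 45, so 12^21 ≡ 45.

45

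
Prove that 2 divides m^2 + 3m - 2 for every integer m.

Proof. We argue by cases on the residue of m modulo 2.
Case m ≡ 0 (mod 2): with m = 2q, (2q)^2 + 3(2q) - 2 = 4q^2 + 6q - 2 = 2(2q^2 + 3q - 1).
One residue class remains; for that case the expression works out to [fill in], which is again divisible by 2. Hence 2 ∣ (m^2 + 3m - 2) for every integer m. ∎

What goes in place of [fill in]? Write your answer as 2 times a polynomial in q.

2(2q^2 + 5q + 1)

Only m ≡ 1 (mod 2) is unaccounted for. Put m = 2q+1:
(2q+1)^2 + 3(2q+1) - 2 expands to 4q^2 + 10q + 2,
and factoring out 2 leaves 2(2q^2 + 5q + 1).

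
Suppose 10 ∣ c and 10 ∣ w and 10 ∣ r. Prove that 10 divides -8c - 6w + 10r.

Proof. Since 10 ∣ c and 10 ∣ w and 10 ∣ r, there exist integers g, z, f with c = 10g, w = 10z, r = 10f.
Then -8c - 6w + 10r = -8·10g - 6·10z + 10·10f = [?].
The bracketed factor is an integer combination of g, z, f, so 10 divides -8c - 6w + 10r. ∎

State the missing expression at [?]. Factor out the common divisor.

Pull the common 10 out of every term: -8·10g - 6·10z + 10·10f = 10(10f - 8g - 6z).
10f - 8g - 6z is an integer, which exhibits the divisibility.

10(10f - 8g - 6z)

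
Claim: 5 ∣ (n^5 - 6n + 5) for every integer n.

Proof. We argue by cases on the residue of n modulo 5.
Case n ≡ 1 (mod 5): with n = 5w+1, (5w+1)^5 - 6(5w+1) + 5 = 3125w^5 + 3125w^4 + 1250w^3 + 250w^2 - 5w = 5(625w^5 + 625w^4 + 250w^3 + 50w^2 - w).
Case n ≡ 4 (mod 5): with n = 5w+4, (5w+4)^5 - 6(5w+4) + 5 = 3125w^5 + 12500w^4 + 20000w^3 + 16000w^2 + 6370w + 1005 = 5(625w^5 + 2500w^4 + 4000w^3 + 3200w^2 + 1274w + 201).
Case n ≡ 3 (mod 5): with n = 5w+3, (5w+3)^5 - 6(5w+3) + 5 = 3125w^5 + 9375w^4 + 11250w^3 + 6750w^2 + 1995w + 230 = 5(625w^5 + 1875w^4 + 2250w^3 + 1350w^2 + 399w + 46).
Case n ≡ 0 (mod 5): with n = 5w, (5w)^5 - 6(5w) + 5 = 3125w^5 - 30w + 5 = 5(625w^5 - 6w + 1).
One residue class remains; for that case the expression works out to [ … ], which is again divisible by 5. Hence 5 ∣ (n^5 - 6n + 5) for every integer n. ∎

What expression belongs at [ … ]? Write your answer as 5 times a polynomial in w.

5(625w^5 + 1250w^4 + 1000w^3 + 400w^2 + 74w + 5)

Only n ≡ 2 (mod 5) is unaccounted for. Put n = 5w+2:
(5w+2)^5 - 6(5w+2) + 5 expands to 3125w^5 + 6250w^4 + 5000w^3 + 2000w^2 + 370w + 25,
and factoring out 5 leaves 5(625w^5 + 1250w^4 + 1000w^3 + 400w^2 + 74w + 5).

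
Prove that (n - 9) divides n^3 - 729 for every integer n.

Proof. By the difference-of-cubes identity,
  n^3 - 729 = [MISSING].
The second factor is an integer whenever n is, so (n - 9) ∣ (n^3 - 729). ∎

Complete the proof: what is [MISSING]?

a^3 - b^3 = (a - b)(a^2 + ab + b^2). With a = n, b = 9:
n^3 - 729 = (n - 9)(n^2 + 9n + 81).

(n - 9)(n^2 + 9n + 81)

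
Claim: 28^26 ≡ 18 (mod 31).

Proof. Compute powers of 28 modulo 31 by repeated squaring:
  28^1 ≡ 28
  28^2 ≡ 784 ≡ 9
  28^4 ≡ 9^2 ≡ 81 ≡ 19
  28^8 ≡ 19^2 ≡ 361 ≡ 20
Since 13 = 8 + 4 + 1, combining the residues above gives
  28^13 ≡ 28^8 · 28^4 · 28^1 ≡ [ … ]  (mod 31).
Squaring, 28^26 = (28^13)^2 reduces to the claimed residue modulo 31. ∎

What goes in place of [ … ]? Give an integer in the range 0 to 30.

7

Multiply the listed residues: 20 · 19 · 28 = 380 → 10640.
Reducing modulo 31: 10640 = 343·31 + 7, so 28^13 ≡ 7.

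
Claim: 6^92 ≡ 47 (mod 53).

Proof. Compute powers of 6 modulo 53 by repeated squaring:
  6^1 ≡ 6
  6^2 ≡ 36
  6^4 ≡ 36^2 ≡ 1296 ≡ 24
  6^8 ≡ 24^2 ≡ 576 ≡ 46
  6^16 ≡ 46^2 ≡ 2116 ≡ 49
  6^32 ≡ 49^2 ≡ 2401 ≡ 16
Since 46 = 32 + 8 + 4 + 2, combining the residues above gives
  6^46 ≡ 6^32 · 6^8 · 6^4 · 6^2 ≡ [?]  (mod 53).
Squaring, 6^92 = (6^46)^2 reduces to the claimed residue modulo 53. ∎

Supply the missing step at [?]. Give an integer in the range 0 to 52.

10

Multiply the listed residues: 16 · 46 · 24 · 36 = 736 → 17664 → 635904.
Reducing modulo 53: 635904 = 11998·53 + 10, so 6^46 ≡ 10.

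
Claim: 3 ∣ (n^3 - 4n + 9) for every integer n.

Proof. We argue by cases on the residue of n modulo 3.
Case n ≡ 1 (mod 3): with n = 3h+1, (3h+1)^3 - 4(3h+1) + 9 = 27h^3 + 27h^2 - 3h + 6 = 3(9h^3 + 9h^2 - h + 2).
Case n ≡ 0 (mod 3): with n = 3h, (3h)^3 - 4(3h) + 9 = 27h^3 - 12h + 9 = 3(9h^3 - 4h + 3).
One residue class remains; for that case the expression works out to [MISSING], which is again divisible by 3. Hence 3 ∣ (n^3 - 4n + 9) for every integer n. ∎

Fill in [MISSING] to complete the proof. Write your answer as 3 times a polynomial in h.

The residues treated are {1, 0}, so the missing case is n ≡ 2 (mod 3); write n = 3h+2.
Then (3h+2)^3 - 4(3h+2) + 9 = 27h^3 + 54h^2 + 24h + 9 = 3(9h^3 + 18h^2 + 8h + 3).

3(9h^3 + 18h^2 + 8h + 3)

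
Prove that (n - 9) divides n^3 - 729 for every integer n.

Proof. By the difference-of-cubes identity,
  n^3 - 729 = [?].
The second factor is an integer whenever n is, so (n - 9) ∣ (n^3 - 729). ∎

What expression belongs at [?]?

(n - 9)(n^2 + 9n + 81)

a^3 - b^3 = (a - b)(a^2 + ab + b^2). With a = n, b = 9:
n^3 - 729 = (n - 9)(n^2 + 9n + 81).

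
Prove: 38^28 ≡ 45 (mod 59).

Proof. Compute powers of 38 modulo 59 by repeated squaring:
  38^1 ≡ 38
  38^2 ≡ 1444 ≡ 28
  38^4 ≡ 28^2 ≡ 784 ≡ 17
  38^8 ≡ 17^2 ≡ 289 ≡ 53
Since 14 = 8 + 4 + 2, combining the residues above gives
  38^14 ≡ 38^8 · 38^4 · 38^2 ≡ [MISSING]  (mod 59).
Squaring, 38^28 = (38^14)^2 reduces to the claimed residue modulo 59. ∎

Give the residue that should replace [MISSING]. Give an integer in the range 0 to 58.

35

Multiply the listed residues: 53 · 17 · 28 = 901 → 25228.
Reducing modulo 59: 25228 = 427·59 + 35, so 38^14 ≡ 35.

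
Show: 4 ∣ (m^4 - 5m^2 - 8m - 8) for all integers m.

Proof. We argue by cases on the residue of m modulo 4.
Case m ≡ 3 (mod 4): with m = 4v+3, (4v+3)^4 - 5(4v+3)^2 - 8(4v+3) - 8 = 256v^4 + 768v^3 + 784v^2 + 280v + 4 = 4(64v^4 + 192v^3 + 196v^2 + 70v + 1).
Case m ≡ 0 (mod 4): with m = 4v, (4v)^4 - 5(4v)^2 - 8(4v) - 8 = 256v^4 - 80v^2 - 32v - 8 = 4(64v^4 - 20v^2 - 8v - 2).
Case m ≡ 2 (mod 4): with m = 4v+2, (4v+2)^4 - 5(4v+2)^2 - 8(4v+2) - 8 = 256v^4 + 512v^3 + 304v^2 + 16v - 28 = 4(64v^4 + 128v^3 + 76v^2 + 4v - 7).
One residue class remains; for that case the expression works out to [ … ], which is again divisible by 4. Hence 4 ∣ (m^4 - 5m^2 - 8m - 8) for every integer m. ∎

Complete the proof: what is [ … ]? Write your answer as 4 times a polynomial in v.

The residues treated are {3, 0, 2}, so the missing case is m ≡ 1 (mod 4); write m = 4v+1.
Then (4v+1)^4 - 5(4v+1)^2 - 8(4v+1) - 8 = 256v^4 + 256v^3 + 16v^2 - 56v - 20 = 4(64v^4 + 64v^3 + 4v^2 - 14v - 5).

4(64v^4 + 64v^3 + 4v^2 - 14v - 5)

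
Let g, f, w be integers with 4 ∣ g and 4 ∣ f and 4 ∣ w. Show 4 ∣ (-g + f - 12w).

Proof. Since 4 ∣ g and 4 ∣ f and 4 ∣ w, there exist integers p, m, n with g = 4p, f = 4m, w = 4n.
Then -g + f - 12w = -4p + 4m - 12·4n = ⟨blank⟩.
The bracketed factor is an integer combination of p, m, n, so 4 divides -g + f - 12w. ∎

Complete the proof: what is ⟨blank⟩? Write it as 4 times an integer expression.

Pull the common 4 out of every term: -4p + 4m - 12·4n = 4(m - 12n - p).
m - 12n - p is an integer, which exhibits the divisibility.

4(m - 12n - p)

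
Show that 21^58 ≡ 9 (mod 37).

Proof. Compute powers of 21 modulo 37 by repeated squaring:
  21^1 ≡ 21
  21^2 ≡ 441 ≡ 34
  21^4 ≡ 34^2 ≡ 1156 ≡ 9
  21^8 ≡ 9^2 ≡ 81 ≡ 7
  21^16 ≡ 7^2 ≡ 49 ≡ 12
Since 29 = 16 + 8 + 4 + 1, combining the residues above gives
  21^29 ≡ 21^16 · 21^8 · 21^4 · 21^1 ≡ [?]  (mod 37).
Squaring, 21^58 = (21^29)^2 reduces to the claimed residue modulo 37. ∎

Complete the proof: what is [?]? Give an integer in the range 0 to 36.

3

21^16 · 21^8 · 21^4 · 21^1 ≡ 12 · 7 · 9 · 21 = 15876.
15876 mod 37 = 3, so 21^29 ≡ 3 (mod 37).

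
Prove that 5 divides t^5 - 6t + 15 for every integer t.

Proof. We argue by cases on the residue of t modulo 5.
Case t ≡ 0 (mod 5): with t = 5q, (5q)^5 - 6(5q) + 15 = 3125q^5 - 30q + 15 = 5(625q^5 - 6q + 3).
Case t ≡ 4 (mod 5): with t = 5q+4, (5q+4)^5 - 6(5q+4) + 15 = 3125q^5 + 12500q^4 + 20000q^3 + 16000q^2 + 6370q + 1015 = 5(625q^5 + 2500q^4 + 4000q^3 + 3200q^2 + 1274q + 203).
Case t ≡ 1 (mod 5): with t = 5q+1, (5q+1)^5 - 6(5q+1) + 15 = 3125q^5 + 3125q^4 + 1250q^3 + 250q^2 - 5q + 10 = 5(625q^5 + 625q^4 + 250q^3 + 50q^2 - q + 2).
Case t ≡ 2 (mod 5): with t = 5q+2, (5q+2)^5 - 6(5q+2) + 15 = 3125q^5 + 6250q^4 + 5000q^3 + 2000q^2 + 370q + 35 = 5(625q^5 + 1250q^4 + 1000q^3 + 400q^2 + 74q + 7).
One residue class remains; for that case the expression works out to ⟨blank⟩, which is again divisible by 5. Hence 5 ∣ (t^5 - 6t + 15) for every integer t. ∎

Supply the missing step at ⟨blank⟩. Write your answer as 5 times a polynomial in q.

5(625q^5 + 1875q^4 + 2250q^3 + 1350q^2 + 399q + 48)

Only t ≡ 3 (mod 5) is unaccounted for. Put t = 5q+3:
(5q+3)^5 - 6(5q+3) + 15 expands to 3125q^5 + 9375q^4 + 11250q^3 + 6750q^2 + 1995q + 240,
and factoring out 5 leaves 5(625q^5 + 1875q^4 + 2250q^3 + 1350q^2 + 399q + 48).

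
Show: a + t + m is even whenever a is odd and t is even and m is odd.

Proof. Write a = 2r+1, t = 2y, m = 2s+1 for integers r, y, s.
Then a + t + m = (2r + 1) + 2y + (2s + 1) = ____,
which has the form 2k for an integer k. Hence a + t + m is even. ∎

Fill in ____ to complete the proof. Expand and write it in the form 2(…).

(2r + 1) + 2y + (2s + 1) = 2r + 2s + 2y + 2
= 2(r + s + y + 1).
Since r + s + y + 1 is an integer, the sum is of the form 2k for an integer k.

2(r + s + y + 1)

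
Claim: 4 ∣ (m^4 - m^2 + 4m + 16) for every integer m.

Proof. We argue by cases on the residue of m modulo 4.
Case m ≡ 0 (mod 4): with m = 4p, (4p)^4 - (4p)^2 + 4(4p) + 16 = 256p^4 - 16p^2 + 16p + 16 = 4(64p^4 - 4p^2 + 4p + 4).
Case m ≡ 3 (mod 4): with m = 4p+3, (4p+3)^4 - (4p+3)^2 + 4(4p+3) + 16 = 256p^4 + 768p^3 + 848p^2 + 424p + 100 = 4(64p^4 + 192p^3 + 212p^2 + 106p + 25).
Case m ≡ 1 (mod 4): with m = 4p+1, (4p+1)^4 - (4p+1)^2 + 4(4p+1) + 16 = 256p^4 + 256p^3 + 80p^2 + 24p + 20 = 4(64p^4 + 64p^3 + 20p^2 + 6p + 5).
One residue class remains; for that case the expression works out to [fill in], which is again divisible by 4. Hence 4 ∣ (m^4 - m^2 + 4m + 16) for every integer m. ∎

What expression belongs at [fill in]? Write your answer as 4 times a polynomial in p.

The residues treated are {0, 3, 1}, so the missing case is m ≡ 2 (mod 4); write m = 4p+2.
Then (4p+2)^4 - (4p+2)^2 + 4(4p+2) + 16 = 256p^4 + 512p^3 + 368p^2 + 128p + 36 = 4(64p^4 + 128p^3 + 92p^2 + 32p + 9).

4(64p^4 + 128p^3 + 92p^2 + 32p + 9)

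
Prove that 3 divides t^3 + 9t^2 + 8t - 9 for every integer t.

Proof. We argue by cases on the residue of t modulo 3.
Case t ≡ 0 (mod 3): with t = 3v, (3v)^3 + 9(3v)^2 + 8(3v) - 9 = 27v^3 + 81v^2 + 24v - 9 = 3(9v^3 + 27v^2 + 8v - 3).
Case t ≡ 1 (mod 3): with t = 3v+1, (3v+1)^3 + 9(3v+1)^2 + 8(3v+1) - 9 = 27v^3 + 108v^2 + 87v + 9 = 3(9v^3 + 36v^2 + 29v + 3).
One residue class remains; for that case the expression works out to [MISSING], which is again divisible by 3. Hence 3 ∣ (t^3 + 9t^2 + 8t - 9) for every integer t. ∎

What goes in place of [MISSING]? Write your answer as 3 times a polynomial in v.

Only t ≡ 2 (mod 3) is unaccounted for. Put t = 3v+2:
(3v+2)^3 + 9(3v+2)^2 + 8(3v+2) - 9 expands to 27v^3 + 135v^2 + 168v + 51,
and factoring out 3 leaves 3(9v^3 + 45v^2 + 56v + 17).

3(9v^3 + 45v^2 + 56v + 17)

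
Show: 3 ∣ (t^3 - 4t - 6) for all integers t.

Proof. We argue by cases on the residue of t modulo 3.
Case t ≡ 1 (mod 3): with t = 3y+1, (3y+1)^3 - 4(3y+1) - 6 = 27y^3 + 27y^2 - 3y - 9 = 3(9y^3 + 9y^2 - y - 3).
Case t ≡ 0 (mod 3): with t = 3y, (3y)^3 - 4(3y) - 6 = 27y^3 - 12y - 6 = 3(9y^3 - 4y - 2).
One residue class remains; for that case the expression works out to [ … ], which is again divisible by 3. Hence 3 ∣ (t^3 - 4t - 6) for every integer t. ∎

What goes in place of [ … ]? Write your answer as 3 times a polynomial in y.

The residues treated are {1, 0}, so the missing case is t ≡ 2 (mod 3); write t = 3y+2.
Then (3y+2)^3 - 4(3y+2) - 6 = 27y^3 + 54y^2 + 24y - 6 = 3(9y^3 + 18y^2 + 8y - 2).

3(9y^3 + 18y^2 + 8y - 2)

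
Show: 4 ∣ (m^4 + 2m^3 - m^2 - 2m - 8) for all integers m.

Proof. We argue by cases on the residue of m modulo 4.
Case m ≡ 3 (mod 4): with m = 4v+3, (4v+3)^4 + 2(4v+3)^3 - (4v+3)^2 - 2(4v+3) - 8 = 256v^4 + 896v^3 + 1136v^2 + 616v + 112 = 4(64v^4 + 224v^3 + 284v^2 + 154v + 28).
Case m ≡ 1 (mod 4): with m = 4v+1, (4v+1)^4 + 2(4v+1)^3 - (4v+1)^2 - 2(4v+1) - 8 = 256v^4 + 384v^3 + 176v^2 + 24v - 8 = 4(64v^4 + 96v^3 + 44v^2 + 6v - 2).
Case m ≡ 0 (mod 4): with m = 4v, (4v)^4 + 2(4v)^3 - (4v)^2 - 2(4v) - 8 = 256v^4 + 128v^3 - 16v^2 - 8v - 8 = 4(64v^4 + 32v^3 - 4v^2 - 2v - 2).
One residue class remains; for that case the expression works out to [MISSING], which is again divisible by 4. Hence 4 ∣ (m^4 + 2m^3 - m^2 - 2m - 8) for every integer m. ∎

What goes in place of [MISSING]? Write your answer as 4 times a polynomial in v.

Only m ≡ 2 (mod 4) is unaccounted for. Put m = 4v+2:
(4v+2)^4 + 2(4v+2)^3 - (4v+2)^2 - 2(4v+2) - 8 expands to 256v^4 + 640v^3 + 560v^2 + 200v + 16,
and factoring out 4 leaves 4(64v^4 + 160v^3 + 140v^2 + 50v + 4).

4(64v^4 + 160v^3 + 140v^2 + 50v + 4)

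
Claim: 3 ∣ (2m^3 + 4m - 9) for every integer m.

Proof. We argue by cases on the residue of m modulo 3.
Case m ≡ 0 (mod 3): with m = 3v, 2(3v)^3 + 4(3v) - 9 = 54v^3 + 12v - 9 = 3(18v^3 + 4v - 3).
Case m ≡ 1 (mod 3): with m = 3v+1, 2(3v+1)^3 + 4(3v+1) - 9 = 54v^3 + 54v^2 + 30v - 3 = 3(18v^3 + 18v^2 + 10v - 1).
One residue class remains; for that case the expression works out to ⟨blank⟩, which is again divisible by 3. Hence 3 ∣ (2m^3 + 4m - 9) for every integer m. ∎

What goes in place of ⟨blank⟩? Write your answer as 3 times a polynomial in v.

3(18v^3 + 36v^2 + 28v + 5)

The residues treated are {0, 1}, so the missing case is m ≡ 2 (mod 3); write m = 3v+2.
Then 2(3v+2)^3 + 4(3v+2) - 9 = 54v^3 + 108v^2 + 84v + 15 = 3(18v^3 + 36v^2 + 28v + 5).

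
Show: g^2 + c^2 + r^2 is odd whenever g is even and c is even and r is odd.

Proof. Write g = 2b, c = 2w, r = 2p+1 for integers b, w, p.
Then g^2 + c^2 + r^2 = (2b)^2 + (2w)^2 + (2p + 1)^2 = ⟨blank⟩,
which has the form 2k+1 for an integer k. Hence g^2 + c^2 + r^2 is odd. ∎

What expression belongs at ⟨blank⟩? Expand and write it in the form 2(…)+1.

2(2b^2 + 2p^2 + 2p + 2w^2) + 1

Expanding: (2b)^2 + (2w)^2 + (2p + 1)^2 = 4b^2 + 4p^2 + 4p + 4w^2 + 1.
Every term except the constant is even, so this is 2(2b^2 + 2p^2 + 2p + 2w^2) + 1,
and 2b^2 + 2p^2 + 2p + 2w^2 ∈ ℤ gives the required form.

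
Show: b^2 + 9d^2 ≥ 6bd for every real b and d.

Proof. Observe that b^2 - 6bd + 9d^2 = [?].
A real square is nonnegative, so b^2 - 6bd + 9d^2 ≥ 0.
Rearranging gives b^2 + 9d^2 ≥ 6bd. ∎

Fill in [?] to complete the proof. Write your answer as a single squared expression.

b^2 - 6bd + 9d^2 is a perfect-square trinomial: the outer terms are (b)^2 and (3d)^2, and the cross term is -2·b·3d.
So b^2 - 6bd + 9d^2 = (b - 3d)^2 ≥ 0.

(b - 3d)^2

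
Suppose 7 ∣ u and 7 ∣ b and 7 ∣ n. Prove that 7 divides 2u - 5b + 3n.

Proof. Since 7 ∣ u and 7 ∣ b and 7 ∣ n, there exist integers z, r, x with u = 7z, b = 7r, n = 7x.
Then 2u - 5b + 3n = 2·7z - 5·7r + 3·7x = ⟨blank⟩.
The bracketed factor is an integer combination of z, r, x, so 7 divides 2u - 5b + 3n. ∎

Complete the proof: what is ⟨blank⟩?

Pull the common 7 out of every term: 2·7z - 5·7r + 3·7x = 7(-5r + 3x + 2z).
-5r + 3x + 2z is an integer, which exhibits the divisibility.

7(-5r + 3x + 2z)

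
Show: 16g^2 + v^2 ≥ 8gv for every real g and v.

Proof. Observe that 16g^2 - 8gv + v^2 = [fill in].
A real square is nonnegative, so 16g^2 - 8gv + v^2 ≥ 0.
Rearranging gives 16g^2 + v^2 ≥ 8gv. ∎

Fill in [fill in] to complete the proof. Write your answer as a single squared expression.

16g^2 - 8gv + v^2 is a perfect-square trinomial: the outer terms are (4g)^2 and (v)^2, and the cross term is -2·4g·v.
So 16g^2 - 8gv + v^2 = (4g - v)^2 ≥ 0.

(4g - v)^2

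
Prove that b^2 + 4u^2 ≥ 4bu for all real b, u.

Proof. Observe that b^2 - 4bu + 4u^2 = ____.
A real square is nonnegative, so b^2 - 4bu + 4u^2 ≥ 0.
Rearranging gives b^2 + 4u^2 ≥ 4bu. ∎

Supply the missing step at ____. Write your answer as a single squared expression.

(b - 2u)^2

The leading and trailing coefficients are 1^2 and 2^2, and 4 = 2·1·2, so the trinomial is (b - 2u)^2.
Hence b^2 - 4bu + 4u^2 ≥ 0.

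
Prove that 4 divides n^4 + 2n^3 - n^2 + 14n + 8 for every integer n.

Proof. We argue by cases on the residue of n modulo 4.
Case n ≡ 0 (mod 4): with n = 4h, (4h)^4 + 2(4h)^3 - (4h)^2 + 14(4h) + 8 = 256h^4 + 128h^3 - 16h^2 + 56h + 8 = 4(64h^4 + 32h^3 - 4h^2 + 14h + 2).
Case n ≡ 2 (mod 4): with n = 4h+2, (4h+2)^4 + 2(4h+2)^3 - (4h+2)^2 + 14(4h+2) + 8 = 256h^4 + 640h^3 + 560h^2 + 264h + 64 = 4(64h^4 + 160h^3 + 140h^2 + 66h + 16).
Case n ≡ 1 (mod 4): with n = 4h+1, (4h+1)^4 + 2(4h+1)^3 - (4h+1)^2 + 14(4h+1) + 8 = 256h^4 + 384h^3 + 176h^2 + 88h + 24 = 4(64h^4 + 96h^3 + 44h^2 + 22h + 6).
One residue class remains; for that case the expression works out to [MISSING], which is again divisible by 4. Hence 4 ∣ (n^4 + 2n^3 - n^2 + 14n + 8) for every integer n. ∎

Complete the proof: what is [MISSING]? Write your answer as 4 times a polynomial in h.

4(64h^4 + 224h^3 + 284h^2 + 170h + 44)

The residues treated are {0, 2, 1}, so the missing case is n ≡ 3 (mod 4); write n = 4h+3.
Then (4h+3)^4 + 2(4h+3)^3 - (4h+3)^2 + 14(4h+3) + 8 = 256h^4 + 896h^3 + 1136h^2 + 680h + 176 = 4(64h^4 + 224h^3 + 284h^2 + 170h + 44).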